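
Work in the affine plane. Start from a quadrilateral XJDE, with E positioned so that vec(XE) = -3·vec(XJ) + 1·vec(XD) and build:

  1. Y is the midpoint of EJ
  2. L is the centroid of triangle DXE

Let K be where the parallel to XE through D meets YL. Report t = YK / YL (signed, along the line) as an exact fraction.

t = 5

Choose coordinates X = (0, 0), J = (1, 0), D = (0, 1), E = (-3, 1).
1. Y is the midpoint of EJ ⇒ Y = (-1, 1/2)
2. L is the centroid of triangle DXE ⇒ L = (-1, 2/3)
through D parallel to XE: direction (-3, 1); meets YL at K = (-1, 4/3)
K = Y + t·(L−Y) with t = 5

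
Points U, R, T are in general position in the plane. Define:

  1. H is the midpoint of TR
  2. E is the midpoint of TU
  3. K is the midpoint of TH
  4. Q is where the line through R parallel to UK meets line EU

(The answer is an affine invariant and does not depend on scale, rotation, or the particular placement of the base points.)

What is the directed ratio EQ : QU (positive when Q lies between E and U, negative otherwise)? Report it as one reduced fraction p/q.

Choose coordinates U = (0, 0), R = (1, 0), T = (0, 1).
1. H is the midpoint of TR ⇒ H = (1/2, 1/2)
2. E is the midpoint of TU ⇒ E = (0, 1/2)
3. K is the midpoint of TH ⇒ K = (1/4, 3/4)
4. Q is where the line through R parallel to UK meets line EU ⇒ Q = (0, -3)
Q = E + t·(U−E) with t = 7, so EQ:QU = t:(1−t) = 7:-6

EQ:QU = -7/6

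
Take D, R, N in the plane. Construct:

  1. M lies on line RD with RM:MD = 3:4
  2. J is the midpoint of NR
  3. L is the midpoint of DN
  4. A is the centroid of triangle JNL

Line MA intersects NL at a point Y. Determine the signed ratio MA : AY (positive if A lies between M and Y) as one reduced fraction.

MA:AY = 17/7

Work in coordinates with D = (0, 0), R = (1, 0), N = (0, 1).
1. M lies on line RD with RM:MD = 3:4 ⇒ M = (4/7, 0)
2. J is the midpoint of NR ⇒ J = (1/2, 1/2)
3. L is the midpoint of DN ⇒ L = (0, 1/2)
4. A is the centroid of triangle JNL ⇒ A = (1/6, 2/3)
line MA meets NL at Y = (0, 16/17)
A = M + t·(Y−M) with t = 17/24, so MA:AY = 17/24:7/24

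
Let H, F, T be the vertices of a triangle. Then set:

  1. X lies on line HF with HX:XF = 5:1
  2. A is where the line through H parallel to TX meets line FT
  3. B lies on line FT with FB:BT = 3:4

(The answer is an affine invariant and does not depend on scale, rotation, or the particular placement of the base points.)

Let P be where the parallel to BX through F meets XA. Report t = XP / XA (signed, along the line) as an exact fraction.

t = -1/13

Set H = (0, 0), F = (1, 0), T = (0, 1); any affine frame gives the same invariant.
1. X lies on line HF with HX:XF = 5:1 ⇒ X = (5/6, 0)
2. A is where the line through H parallel to TX meets line FT ⇒ A = (-5, 6)
3. B lies on line FT with FB:BT = 3:4 ⇒ B = (4/7, 3/7)
through F parallel to BX: direction (11/42, -3/7); meets XA at P = (50/39, -6/13)
P = X + t·(A−X) with t = -1/13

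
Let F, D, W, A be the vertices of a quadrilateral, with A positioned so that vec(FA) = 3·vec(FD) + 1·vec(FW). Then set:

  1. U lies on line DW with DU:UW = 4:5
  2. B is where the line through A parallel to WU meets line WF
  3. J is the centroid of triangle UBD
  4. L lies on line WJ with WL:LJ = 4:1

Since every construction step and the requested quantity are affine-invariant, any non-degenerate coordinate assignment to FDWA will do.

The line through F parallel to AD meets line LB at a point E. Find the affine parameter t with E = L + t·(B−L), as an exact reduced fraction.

Set F = (0, 0), D = (1, 0), W = (0, 1), A = (3, 1); any affine frame gives the same invariant.
1. U lies on line DW with DU:UW = 4:5 ⇒ U = (5/9, 4/9)
2. B is where the line through A parallel to WU meets line WF ⇒ B = (0, 4)
3. J is the centroid of triangle UBD ⇒ J = (14/27, 40/27)
4. L lies on line WJ with WL:LJ = 4:1 ⇒ L = (56/135, 187/135)
through F parallel to AD: direction (-2, -1); meets LB at E = (224/381, 112/381)
E = L + t·(B−L) with t = -53/127

t = -53/127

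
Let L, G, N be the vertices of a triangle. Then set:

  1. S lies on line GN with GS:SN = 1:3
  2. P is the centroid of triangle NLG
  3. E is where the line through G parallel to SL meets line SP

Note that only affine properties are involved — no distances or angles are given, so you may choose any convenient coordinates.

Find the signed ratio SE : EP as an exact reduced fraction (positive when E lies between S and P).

Choose coordinates L = (0, 0), G = (1, 0), N = (0, 1).
1. S lies on line GN with GS:SN = 1:3 ⇒ S = (3/4, 1/4)
2. P is the centroid of triangle NLG ⇒ P = (1/3, 1/3)
3. E is where the line through G parallel to SL meets line SP ⇒ E = (11/8, 1/8)
E = S + t·(P−S) with t = -3/2, so SE:EP = t:(1−t) = -3/2:5/2

SE:EP = -3/5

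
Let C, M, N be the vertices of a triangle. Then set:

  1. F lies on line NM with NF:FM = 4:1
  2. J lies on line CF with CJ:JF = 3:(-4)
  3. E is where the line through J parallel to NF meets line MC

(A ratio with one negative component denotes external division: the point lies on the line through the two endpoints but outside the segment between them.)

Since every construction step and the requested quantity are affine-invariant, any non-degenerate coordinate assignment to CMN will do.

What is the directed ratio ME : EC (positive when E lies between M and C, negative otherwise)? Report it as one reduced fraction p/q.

Set C = (0, 0), M = (1, 0), N = (0, 1); any affine frame gives the same invariant.
1. F lies on line NM with NF:FM = 4:1 ⇒ F = (4/5, 1/5)
2. J lies on line CF with CJ:JF = 3:(-4) ⇒ J = (-12/5, -3/5)
3. E is where the line through J parallel to NF meets line MC ⇒ E = (-3, 0)
E = M + t·(C−M) with t = 4, so ME:EC = t:(1−t) = 4:-3

ME:EC = -4/3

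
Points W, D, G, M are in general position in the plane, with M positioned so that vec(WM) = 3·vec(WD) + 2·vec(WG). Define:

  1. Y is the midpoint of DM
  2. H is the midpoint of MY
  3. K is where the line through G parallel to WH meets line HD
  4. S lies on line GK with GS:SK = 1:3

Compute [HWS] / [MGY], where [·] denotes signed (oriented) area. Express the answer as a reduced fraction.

[HWS]:[MGY] = -5/4

Choose coordinates W = (0, 0), D = (1, 0), G = (0, 1), M = (3, 2).
1. Y is the midpoint of DM ⇒ Y = (2, 1)
2. H is the midpoint of MY ⇒ H = (5/2, 3/2)
3. K is where the line through G parallel to WH meets line HD ⇒ K = (5, 4)
4. S lies on line GK with GS:SK = 1:3 ⇒ S = (5/4, 7/4)
2·[HWS] = -5/2, 2·[MGY] = 2
[HWS]:[MGY] = -5/2:2 = -5/4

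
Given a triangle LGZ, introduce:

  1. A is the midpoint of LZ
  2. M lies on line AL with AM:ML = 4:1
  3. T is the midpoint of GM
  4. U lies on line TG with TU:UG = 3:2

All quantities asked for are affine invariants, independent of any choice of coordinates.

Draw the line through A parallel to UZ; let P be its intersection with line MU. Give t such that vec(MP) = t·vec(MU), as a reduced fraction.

t = 4/9

Set L = (0, 0), G = (1, 0), Z = (0, 1); any affine frame gives the same invariant.
1. A is the midpoint of LZ ⇒ A = (0, 1/2)
2. M lies on line AL with AM:ML = 4:1 ⇒ M = (0, 1/10)
3. T is the midpoint of GM ⇒ T = (1/2, 1/20)
4. U lies on line TG with TU:UG = 3:2 ⇒ U = (4/5, 1/50)
through A parallel to UZ: direction (-4/5, 49/50); meets MU at P = (16/45, 29/450)
P = M + t·(U−M) with t = 4/9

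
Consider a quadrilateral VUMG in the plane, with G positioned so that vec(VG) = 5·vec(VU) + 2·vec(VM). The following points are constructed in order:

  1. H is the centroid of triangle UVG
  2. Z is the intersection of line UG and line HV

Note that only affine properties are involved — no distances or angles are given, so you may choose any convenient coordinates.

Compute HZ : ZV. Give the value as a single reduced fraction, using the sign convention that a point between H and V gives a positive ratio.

HZ:ZV = -1/3

Set V = (0, 0), U = (1, 0), M = (0, 1), G = (5, 2); any affine frame gives the same invariant.
1. H is the centroid of triangle UVG ⇒ H = (2, 2/3)
2. Z is the intersection of line UG and line HV ⇒ Z = (3, 1)
Z = H + t·(V−H) with t = -1/2, so HZ:ZV = t:(1−t) = -1/2:3/2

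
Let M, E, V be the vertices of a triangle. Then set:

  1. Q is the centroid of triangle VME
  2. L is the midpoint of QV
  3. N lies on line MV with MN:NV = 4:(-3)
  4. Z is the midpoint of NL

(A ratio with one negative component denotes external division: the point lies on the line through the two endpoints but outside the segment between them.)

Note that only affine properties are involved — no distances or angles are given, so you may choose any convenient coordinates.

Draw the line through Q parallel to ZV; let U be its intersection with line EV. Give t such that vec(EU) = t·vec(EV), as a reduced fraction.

Set M = (0, 0), E = (1, 0), V = (0, 1); any affine frame gives the same invariant.
1. Q is the centroid of triangle VME ⇒ Q = (1/3, 1/3)
2. L is the midpoint of QV ⇒ L = (1/6, 2/3)
3. N lies on line MV with MN:NV = 4:(-3) ⇒ N = (0, 4)
4. Z is the midpoint of NL ⇒ Z = (1/12, 7/3)
through Q parallel to ZV: direction (-1/12, -4/3); meets EV at U = (6/17, 11/17)
U = E + t·(V−E) with t = 11/17

t = 11/17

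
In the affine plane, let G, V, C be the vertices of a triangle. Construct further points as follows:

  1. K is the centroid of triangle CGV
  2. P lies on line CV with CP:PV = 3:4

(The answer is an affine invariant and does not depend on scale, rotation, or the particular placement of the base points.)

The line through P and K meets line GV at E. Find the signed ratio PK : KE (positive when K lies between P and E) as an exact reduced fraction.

Work in coordinates with G = (0, 0), V = (1, 0), C = (0, 1).
1. K is the centroid of triangle CGV ⇒ K = (1/3, 1/3)
2. P lies on line CV with CP:PV = 3:4 ⇒ P = (3/7, 4/7)
line PK meets GV at E = (1/5, 0)
K = P + t·(E−P) with t = 5/12, so PK:KE = 5/12:7/12

PK:KE = 5/7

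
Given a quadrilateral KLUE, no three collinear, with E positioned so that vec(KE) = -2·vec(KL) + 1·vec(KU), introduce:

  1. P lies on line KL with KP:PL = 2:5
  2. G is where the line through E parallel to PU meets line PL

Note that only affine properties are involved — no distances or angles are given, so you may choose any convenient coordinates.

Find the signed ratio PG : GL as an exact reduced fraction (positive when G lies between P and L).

Choose coordinates K = (0, 0), L = (1, 0), U = (0, 1), E = (-2, 1).
1. P lies on line KL with KP:PL = 2:5 ⇒ P = (2/7, 0)
2. G is where the line through E parallel to PU meets line PL ⇒ G = (-12/7, 0)
G = P + t·(L−P) with t = -14/5, so PG:GL = t:(1−t) = -14/5:19/5

PG:GL = -14/19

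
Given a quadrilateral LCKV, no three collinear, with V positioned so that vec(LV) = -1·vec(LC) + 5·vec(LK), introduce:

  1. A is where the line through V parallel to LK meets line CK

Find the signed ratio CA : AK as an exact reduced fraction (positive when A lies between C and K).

Set L = (0, 0), C = (1, 0), K = (0, 1), V = (-1, 5); any affine frame gives the same invariant.
1. A is where the line through V parallel to LK meets line CK ⇒ A = (-1, 2)
A = C + t·(K−C) with t = 2, so CA:AK = t:(1−t) = 2:-1

CA:AK = -2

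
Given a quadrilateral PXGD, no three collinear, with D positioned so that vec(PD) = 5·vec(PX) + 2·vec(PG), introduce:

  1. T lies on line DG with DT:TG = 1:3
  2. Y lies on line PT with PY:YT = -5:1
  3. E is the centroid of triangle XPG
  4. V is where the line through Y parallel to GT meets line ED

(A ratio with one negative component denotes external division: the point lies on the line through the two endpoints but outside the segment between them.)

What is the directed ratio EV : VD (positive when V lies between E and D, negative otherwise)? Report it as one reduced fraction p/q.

Assign P = (0, 0), X = (1, 0), G = (0, 1), D = (5, 2) — the answer is frame-independent, so this choice is without loss of generality.
1. T lies on line DG with DT:TG = 1:3 ⇒ T = (15/4, 7/4)
2. Y lies on line PT with PY:YT = -5:1 ⇒ Y = (75/16, 35/16)
3. E is the centroid of triangle XPG ⇒ E = (1/3, 1/3)
4. V is where the line through Y parallel to GT meets line ED ⇒ V = (145/22, 113/44)
V = E + t·(D−E) with t = 59/44, so EV:VD = t:(1−t) = 59/44:-15/44

EV:VD = -59/15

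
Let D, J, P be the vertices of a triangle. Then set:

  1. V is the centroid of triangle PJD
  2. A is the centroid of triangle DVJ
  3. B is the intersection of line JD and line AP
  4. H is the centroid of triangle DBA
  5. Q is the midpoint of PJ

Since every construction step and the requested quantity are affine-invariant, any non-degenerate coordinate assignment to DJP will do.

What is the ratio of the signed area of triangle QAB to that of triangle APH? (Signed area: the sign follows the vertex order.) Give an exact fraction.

Assign D = (0, 0), J = (1, 0), P = (0, 1) — the answer is frame-independent, so this choice is without loss of generality.
1. V is the centroid of triangle PJD ⇒ V = (1/3, 1/3)
2. A is the centroid of triangle DVJ ⇒ A = (4/9, 1/9)
3. B is the intersection of line JD and line AP ⇒ B = (1/2, 0)
4. H is the centroid of triangle DBA ⇒ H = (17/54, 1/27)
5. Q is the midpoint of PJ ⇒ Q = (1/2, 1/2)
2·[QAB] = 1/36, 2·[APH] = 4/27
[QAB]:[APH] = 1/36:4/27 = 3/16

[QAB]:[APH] = 3/16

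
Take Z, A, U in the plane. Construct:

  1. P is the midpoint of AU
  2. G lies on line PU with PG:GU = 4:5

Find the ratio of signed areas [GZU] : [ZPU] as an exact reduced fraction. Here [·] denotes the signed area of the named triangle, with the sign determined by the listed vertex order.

Choose coordinates Z = (0, 0), A = (1, 0), U = (0, 1).
1. P is the midpoint of AU ⇒ P = (1/2, 1/2)
2. G lies on line PU with PG:GU = 4:5 ⇒ G = (5/18, 13/18)
2·[GZU] = -5/18, 2·[ZPU] = 1/2
[GZU]:[ZPU] = -5/18:1/2 = -5/9

[GZU]:[ZPU] = -5/9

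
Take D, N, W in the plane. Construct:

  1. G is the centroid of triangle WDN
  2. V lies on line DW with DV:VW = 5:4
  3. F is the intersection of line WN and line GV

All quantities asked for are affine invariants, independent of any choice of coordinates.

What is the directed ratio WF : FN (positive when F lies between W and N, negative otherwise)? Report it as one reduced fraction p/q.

Work in coordinates with D = (0, 0), N = (1, 0), W = (0, 1).
1. G is the centroid of triangle WDN ⇒ G = (1/3, 1/3)
2. V lies on line DW with DV:VW = 5:4 ⇒ V = (0, 5/9)
3. F is the intersection of line WN and line GV ⇒ F = (4/3, -1/3)
F = W + t·(N−W) with t = 4/3, so WF:FN = t:(1−t) = 4/3:-1/3

WF:FN = -4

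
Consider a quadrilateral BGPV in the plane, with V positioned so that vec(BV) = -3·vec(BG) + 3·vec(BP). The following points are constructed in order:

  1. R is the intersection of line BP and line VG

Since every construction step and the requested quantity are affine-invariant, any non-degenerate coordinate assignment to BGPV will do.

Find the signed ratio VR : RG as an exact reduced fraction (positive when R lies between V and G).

VR:RG = 3

Assign B = (0, 0), G = (1, 0), P = (0, 1), V = (-3, 3) — the answer is frame-independent, so this choice is without loss of generality.
1. R is the intersection of line BP and line VG ⇒ R = (0, 3/4)
R = V + t·(G−V) with t = 3/4, so VR:RG = t:(1−t) = 3/4:1/4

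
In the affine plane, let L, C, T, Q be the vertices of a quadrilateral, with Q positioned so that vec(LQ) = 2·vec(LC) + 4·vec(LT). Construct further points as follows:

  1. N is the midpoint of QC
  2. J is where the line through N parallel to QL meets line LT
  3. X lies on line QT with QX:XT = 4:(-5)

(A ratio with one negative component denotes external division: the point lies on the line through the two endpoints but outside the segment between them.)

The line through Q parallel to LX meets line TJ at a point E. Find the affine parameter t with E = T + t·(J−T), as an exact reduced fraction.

Work in coordinates with L = (0, 0), C = (1, 0), T = (0, 1), Q = (2, 4).
1. N is the midpoint of QC ⇒ N = (3/2, 2)
2. J is where the line through N parallel to QL meets line LT ⇒ J = (0, -1)
3. X lies on line QT with QX:XT = 4:(-5) ⇒ X = (10, 16)
through Q parallel to LX: direction (10, 16); meets TJ at E = (0, 4/5)
E = T + t·(J−T) with t = 1/10

t = 1/10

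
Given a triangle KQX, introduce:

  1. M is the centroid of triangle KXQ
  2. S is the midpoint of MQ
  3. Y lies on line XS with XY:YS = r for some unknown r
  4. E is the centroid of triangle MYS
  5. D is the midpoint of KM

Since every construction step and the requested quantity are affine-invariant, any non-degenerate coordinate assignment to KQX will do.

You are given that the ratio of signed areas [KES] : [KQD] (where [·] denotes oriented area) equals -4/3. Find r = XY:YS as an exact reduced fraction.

r = 1/3

Work in coordinates with K = (0, 0), Q = (1, 0), X = (0, 1).
1. M is the centroid of triangle KXQ ⇒ M = (1/3, 1/3)
2. S is the midpoint of MQ ⇒ S = (2/3, 1/6)
3. With XY:YS = r, write λ = r/(r+1) so Y = X + λ·(S−X); Y is affine-linear in λ
4. E is the centroid of triangle MYS ⇒ E is an affine combination of earlier points and hence also affine-linear in λ
5. D is the midpoint of KM ⇒ D = (1/6, 1/6)
Every point depending on Y is an affine combination of Y and λ-independent points, so each such coordinate is linear in λ; the λ² term in each signed area is a multiple of (S−X)×(S−X) = 0, so 2·[KES] and 2·[KQD] are each linear in λ. Evaluating at λ=0 and λ=1:
  2·[KES] = 2/9·λ − 5/18,   2·[KQD] = 1/6
So [KES]:[KQD] = (2/9·λ − 5/18) / (1/6). Setting this equal to -4/3:
  2/9·λ − 5/18 = -4/3·(1/6)  ⇒  λ = 1/4
Then r = λ/(1−λ) = (1/4)/(3/4) = 1/3. Check: with r = 1/3, Y = (1/6, 19/24) and [KES]:[KQD] = -4/3 as required.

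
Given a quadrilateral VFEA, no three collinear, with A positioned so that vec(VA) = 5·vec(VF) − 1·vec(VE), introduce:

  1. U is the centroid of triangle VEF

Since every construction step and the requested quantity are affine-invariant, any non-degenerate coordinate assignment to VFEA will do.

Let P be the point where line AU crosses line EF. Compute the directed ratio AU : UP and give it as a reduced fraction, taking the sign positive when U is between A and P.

AU:UP = -10

Assign V = (0, 0), F = (1, 0), E = (0, 1), A = (5, -1) — the answer is frame-independent, so this choice is without loss of generality.
1. U is the centroid of triangle VEF ⇒ U = (1/3, 1/3)
line AU meets EF at P = (4/5, 1/5)
U = A + t·(P−A) with t = 10/9, so AU:UP = 10/9:-1/9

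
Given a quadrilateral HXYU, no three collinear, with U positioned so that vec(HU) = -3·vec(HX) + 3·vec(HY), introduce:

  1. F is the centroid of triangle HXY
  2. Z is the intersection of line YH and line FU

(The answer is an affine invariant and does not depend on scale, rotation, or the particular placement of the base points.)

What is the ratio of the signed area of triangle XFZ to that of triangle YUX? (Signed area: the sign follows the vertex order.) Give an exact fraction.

[XFZ]:[YUX] = -1/15

Choose coordinates H = (0, 0), X = (1, 0), Y = (0, 1), U = (-3, 3).
1. F is the centroid of triangle HXY ⇒ F = (1/3, 1/3)
2. Z is the intersection of line YH and line FU ⇒ Z = (0, 3/5)
2·[XFZ] = -1/15, 2·[YUX] = 1
[XFZ]:[YUX] = -1/15:1 = -1/15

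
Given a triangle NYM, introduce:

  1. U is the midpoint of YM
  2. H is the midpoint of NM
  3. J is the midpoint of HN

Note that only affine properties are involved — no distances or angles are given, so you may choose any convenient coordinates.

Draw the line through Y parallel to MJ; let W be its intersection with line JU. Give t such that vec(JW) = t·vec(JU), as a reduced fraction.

Choose coordinates N = (0, 0), Y = (1, 0), M = (0, 1).
1. U is the midpoint of YM ⇒ U = (1/2, 1/2)
2. H is the midpoint of NM ⇒ H = (0, 1/2)
3. J is the midpoint of HN ⇒ J = (0, 1/4)
through Y parallel to MJ: direction (0, -3/4); meets JU at W = (1, 3/4)
W = J + t·(U−J) with t = 2

t = 2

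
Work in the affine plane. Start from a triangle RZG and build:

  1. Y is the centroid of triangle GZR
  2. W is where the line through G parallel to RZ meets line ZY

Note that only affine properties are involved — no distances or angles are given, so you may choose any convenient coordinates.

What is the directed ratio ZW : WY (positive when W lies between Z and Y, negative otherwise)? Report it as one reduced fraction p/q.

ZW:WY = -3/2

Work in coordinates with R = (0, 0), Z = (1, 0), G = (0, 1).
1. Y is the centroid of triangle GZR ⇒ Y = (1/3, 1/3)
2. W is where the line through G parallel to RZ meets line ZY ⇒ W = (-1, 1)
W = Z + t·(Y−Z) with t = 3, so ZW:WY = t:(1−t) = 3:-2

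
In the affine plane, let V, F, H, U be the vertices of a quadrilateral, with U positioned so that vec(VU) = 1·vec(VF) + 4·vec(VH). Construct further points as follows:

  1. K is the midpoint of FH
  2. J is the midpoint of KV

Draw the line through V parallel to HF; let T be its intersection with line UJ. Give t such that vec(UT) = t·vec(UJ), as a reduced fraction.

t = 10/9

Assign V = (0, 0), F = (1, 0), H = (0, 1), U = (1, 4) — the answer is frame-independent, so this choice is without loss of generality.
1. K is the midpoint of FH ⇒ K = (1/2, 1/2)
2. J is the midpoint of KV ⇒ J = (1/4, 1/4)
through V parallel to HF: direction (1, -1); meets UJ at T = (1/6, -1/6)
T = U + t·(J−U) with t = 10/9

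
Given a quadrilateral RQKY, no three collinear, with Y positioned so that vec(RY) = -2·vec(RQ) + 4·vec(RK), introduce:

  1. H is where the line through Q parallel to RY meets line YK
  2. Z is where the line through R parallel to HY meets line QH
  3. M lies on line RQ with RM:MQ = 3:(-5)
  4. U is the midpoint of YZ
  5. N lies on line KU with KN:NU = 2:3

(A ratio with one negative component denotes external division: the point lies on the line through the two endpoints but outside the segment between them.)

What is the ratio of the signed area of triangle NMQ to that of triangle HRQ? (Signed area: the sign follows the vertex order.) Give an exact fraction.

Work in coordinates with R = (0, 0), Q = (1, 0), K = (0, 1), Y = (-2, 4).
1. H is where the line through Q parallel to RY meets line YK ⇒ H = (2, -2)
2. Z is where the line through R parallel to HY meets line QH ⇒ Z = (4, -6)
3. M lies on line RQ with RM:MQ = 3:(-5) ⇒ M = (-3/2, 0)
4. U is the midpoint of YZ ⇒ U = (1, -1)
5. N lies on line KU with KN:NU = 2:3 ⇒ N = (2/5, 1/5)
2·[NMQ] = 1/2, 2·[HRQ] = -2
[NMQ]:[HRQ] = 1/2:-2 = -1/4

[NMQ]:[HRQ] = -1/4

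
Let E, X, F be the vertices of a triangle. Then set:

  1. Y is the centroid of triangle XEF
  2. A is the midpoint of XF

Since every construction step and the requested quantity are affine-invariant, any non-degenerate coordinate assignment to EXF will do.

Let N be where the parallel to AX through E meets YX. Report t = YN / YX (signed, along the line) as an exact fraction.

Set E = (0, 0), X = (1, 0), F = (0, 1); any affine frame gives the same invariant.
1. Y is the centroid of triangle XEF ⇒ Y = (1/3, 1/3)
2. A is the midpoint of XF ⇒ A = (1/2, 1/2)
through E parallel to AX: direction (1/2, -1/2); meets YX at N = (-1, 1)
N = Y + t·(X−Y) with t = -2

t = -2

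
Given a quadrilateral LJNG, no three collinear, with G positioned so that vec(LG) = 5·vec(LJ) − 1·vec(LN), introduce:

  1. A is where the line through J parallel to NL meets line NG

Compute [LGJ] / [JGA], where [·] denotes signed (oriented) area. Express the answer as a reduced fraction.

Assign L = (0, 0), J = (1, 0), N = (0, 1), G = (5, -1) — the answer is frame-independent, so this choice is without loss of generality.
1. A is where the line through J parallel to NL meets line NG ⇒ A = (1, 3/5)
2·[LGJ] = 1, 2·[JGA] = 12/5
[LGJ]:[JGA] = 1:12/5 = 5/12

[LGJ]:[JGA] = 5/12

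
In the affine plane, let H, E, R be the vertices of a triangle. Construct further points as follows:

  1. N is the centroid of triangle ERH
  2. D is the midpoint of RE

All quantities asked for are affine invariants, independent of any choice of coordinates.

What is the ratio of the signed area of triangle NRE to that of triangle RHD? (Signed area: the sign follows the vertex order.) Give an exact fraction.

[NRE]:[RHD] = -2/3

Work in coordinates with H = (0, 0), E = (1, 0), R = (0, 1).
1. N is the centroid of triangle ERH ⇒ N = (1/3, 1/3)
2. D is the midpoint of RE ⇒ D = (1/2, 1/2)
2·[NRE] = -1/3, 2·[RHD] = 1/2
[NRE]:[RHD] = -1/3:1/2 = -2/3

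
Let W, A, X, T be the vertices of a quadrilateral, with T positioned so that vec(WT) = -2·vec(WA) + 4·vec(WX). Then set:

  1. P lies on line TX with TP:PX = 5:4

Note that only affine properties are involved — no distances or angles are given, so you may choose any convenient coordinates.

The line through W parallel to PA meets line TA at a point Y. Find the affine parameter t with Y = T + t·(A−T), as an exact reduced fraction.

Choose coordinates W = (0, 0), A = (1, 0), X = (0, 1), T = (-2, 4).
1. P lies on line TX with TP:PX = 5:4 ⇒ P = (-8/9, 7/3)
through W parallel to PA: direction (17/9, -7/3); meets TA at Y = (68/5, -84/5)
Y = T + t·(A−T) with t = 26/5

t = 26/5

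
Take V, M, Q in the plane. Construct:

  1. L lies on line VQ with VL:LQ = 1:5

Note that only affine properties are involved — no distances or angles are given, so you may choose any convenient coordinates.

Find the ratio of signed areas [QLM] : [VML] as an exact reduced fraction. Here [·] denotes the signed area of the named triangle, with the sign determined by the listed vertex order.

Choose coordinates V = (0, 0), M = (1, 0), Q = (0, 1).
1. L lies on line VQ with VL:LQ = 1:5 ⇒ L = (0, 1/6)
2·[QLM] = 5/6, 2·[VML] = 1/6
[QLM]:[VML] = 5/6:1/6 = 5

[QLM]:[VML] = 5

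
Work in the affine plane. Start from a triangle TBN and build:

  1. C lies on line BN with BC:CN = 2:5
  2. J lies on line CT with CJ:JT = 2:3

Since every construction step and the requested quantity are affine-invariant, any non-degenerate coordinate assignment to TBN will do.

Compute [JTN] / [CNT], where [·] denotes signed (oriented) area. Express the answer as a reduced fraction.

[JTN]:[CNT] = -3/5

Set T = (0, 0), B = (1, 0), N = (0, 1); any affine frame gives the same invariant.
1. C lies on line BN with BC:CN = 2:5 ⇒ C = (5/7, 2/7)
2. J lies on line CT with CJ:JT = 2:3 ⇒ J = (3/7, 6/35)
2·[JTN] = -3/7, 2·[CNT] = 5/7
[JTN]:[CNT] = -3/7:5/7 = -3/5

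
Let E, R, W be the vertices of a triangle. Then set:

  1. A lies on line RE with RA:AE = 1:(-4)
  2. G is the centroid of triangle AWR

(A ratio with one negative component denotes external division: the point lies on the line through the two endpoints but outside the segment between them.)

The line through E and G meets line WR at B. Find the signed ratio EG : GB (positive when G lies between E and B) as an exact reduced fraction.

EG:GB = -10

Assign E = (0, 0), R = (1, 0), W = (0, 1) — the answer is frame-independent, so this choice is without loss of generality.
1. A lies on line RE with RA:AE = 1:(-4) ⇒ A = (4/3, 0)
2. G is the centroid of triangle AWR ⇒ G = (7/9, 1/3)
line EG meets WR at B = (7/10, 3/10)
G = E + t·(B−E) with t = 10/9, so EG:GB = 10/9:-1/9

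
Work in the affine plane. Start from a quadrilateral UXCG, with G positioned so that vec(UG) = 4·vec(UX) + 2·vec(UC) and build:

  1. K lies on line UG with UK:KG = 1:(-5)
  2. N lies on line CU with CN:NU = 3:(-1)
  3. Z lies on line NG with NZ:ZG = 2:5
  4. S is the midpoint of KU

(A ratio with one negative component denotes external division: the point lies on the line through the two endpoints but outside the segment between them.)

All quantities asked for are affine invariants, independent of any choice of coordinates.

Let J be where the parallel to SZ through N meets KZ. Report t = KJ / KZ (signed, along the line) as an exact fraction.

Choose coordinates U = (0, 0), X = (1, 0), C = (0, 1), G = (4, 2).
1. K lies on line UG with UK:KG = 1:(-5) ⇒ K = (-1, -1/2)
2. N lies on line CU with CN:NU = 3:(-1) ⇒ N = (0, -1/2)
3. Z lies on line NG with NZ:ZG = 2:5 ⇒ Z = (8/7, 3/14)
4. S is the midpoint of KU ⇒ S = (-1/2, -1/4)
through N parallel to SZ: direction (23/14, 13/28); meets KZ at J = (-46/7, -33/14)
J = K + t·(Z−K) with t = -13/5

t = -13/5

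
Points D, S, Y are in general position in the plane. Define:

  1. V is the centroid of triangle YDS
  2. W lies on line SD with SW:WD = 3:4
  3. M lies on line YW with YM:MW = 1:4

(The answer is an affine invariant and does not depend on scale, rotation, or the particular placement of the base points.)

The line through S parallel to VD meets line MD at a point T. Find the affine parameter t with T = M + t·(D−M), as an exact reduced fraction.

Assign D = (0, 0), S = (1, 0), Y = (0, 1) — the answer is frame-independent, so this choice is without loss of generality.
1. V is the centroid of triangle YDS ⇒ V = (1/3, 1/3)
2. W lies on line SD with SW:WD = 3:4 ⇒ W = (4/7, 0)
3. M lies on line YW with YM:MW = 1:4 ⇒ M = (4/35, 4/5)
through S parallel to VD: direction (-1/3, -1/3); meets MD at T = (-1/6, -7/6)
T = M + t·(D−M) with t = 59/24

t = 59/24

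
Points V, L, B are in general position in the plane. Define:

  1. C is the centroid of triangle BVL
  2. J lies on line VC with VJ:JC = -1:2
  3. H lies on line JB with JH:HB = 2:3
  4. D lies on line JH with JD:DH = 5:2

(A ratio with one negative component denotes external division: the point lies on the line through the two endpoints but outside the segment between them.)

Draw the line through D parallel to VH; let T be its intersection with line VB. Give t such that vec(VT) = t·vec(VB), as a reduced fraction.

Choose coordinates V = (0, 0), L = (1, 0), B = (0, 1).
1. C is the centroid of triangle BVL ⇒ C = (1/3, 1/3)
2. J lies on line VC with VJ:JC = -1:2 ⇒ J = (-1/3, -1/3)
3. H lies on line JB with JH:HB = 2:3 ⇒ H = (-1/5, 1/5)
4. D lies on line JH with JD:DH = 5:2 ⇒ D = (-5/21, 1/21)
through D parallel to VH: direction (-1/5, 1/5); meets VB at T = (0, -4/21)
T = V + t·(B−V) with t = -4/21

t = -4/21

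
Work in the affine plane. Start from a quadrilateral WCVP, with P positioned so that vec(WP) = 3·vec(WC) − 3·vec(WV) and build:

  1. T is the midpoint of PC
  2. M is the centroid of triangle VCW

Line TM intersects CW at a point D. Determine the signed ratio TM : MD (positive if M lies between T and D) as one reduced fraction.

Set W = (0, 0), C = (1, 0), V = (0, 1), P = (3, -3); any affine frame gives the same invariant.
1. T is the midpoint of PC ⇒ T = (2, -3/2)
2. M is the centroid of triangle VCW ⇒ M = (1/3, 1/3)
line TM meets CW at D = (7/11, 0)
M = T + t·(D−T) with t = 11/9, so TM:MD = 11/9:-2/9

TM:MD = -11/2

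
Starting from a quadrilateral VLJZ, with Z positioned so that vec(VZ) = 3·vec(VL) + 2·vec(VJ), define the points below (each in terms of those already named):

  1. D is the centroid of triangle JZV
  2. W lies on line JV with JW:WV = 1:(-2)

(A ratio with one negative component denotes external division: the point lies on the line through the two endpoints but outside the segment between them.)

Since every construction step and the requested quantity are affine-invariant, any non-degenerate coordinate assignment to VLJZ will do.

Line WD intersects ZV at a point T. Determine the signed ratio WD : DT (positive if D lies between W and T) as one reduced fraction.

WD:DT = 5

Set V = (0, 0), L = (1, 0), J = (0, 1), Z = (3, 2); any affine frame gives the same invariant.
1. D is the centroid of triangle JZV ⇒ D = (1, 1)
2. W lies on line JV with JW:WV = 1:(-2) ⇒ W = (0, 2)
line WD meets ZV at T = (6/5, 4/5)
D = W + t·(T−W) with t = 5/6, so WD:DT = 5/6:1/6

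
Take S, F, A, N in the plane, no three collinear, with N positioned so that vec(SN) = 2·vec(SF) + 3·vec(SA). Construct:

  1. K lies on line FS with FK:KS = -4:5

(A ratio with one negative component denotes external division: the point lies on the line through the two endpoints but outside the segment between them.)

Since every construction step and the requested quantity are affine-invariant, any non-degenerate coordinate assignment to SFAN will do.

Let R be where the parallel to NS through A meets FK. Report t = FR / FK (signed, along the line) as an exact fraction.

t = -5/12

Choose coordinates S = (0, 0), F = (1, 0), A = (0, 1), N = (2, 3).
1. K lies on line FS with FK:KS = -4:5 ⇒ K = (5, 0)
through A parallel to NS: direction (-2, -3); meets FK at R = (-2/3, 0)
R = F + t·(K−F) with t = -5/12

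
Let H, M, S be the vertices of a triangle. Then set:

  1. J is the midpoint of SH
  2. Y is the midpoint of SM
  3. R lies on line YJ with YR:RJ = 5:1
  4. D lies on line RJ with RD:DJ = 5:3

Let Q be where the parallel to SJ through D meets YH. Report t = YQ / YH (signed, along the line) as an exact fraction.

Set H = (0, 0), M = (1, 0), S = (0, 1); any affine frame gives the same invariant.
1. J is the midpoint of SH ⇒ J = (0, 1/2)
2. Y is the midpoint of SM ⇒ Y = (1/2, 1/2)
3. R lies on line YJ with YR:RJ = 5:1 ⇒ R = (1/12, 1/2)
4. D lies on line RJ with RD:DJ = 5:3 ⇒ D = (1/32, 1/2)
through D parallel to SJ: direction (0, -1/2); meets YH at Q = (1/32, 1/32)
Q = Y + t·(H−Y) with t = 15/16

t = 15/16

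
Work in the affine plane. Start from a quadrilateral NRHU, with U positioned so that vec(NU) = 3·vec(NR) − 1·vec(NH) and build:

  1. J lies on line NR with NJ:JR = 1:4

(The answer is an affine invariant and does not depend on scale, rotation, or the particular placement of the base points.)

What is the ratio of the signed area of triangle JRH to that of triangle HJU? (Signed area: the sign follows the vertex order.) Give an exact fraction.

Choose coordinates N = (0, 0), R = (1, 0), H = (0, 1), U = (3, -1).
1. J lies on line NR with NJ:JR = 1:4 ⇒ J = (1/5, 0)
2·[JRH] = 4/5, 2·[HJU] = 13/5
[JRH]:[HJU] = 4/5:13/5 = 4/13

[JRH]:[HJU] = 4/13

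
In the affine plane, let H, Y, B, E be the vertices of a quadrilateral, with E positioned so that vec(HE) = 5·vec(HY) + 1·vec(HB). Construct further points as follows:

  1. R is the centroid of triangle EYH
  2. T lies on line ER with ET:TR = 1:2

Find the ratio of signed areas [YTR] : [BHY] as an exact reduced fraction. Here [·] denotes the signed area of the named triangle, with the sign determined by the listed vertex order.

[YTR]:[BHY] = 2/9

Assign H = (0, 0), Y = (1, 0), B = (0, 1), E = (5, 1) — the answer is frame-independent, so this choice is without loss of generality.
1. R is the centroid of triangle EYH ⇒ R = (2, 1/3)
2. T lies on line ER with ET:TR = 1:2 ⇒ T = (4, 7/9)
2·[YTR] = 2/9, 2·[BHY] = 1
[YTR]:[BHY] = 2/9:1 = 2/9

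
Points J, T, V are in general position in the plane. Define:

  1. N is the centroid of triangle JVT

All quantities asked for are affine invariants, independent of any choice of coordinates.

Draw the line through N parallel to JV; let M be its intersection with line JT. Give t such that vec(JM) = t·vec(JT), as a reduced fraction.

Assign J = (0, 0), T = (1, 0), V = (0, 1) — the answer is frame-independent, so this choice is without loss of generality.
1. N is the centroid of triangle JVT ⇒ N = (1/3, 1/3)
through N parallel to JV: direction (0, 1); meets JT at M = (1/3, 0)
M = J + t·(T−J) with t = 1/3

t = 1/3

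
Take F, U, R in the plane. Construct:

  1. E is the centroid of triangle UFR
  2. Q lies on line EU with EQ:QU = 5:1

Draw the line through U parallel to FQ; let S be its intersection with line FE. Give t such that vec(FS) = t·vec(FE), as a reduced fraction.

Assign F = (0, 0), U = (1, 0), R = (0, 1) — the answer is frame-independent, so this choice is without loss of generality.
1. E is the centroid of triangle UFR ⇒ E = (1/3, 1/3)
2. Q lies on line EU with EQ:QU = 5:1 ⇒ Q = (8/9, 1/18)
through U parallel to FQ: direction (8/9, 1/18); meets FE at S = (-1/15, -1/15)
S = F + t·(E−F) with t = -1/5

t = -1/5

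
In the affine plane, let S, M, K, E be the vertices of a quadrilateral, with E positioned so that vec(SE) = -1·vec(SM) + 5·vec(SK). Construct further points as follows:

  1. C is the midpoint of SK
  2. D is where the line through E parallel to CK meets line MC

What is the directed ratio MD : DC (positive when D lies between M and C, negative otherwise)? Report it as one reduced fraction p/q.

Work in coordinates with S = (0, 0), M = (1, 0), K = (0, 1), E = (-1, 5).
1. C is the midpoint of SK ⇒ C = (0, 1/2)
2. D is where the line through E parallel to CK meets line MC ⇒ D = (-1, 1)
D = M + t·(C−M) with t = 2, so MD:DC = t:(1−t) = 2:-1

MD:DC = -2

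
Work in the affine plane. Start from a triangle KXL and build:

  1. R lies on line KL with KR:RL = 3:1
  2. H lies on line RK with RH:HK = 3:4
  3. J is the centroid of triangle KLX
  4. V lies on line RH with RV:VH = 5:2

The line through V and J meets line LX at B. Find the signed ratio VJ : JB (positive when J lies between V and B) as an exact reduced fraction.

Assign K = (0, 0), X = (1, 0), L = (0, 1) — the answer is frame-independent, so this choice is without loss of generality.
1. R lies on line KL with KR:RL = 3:1 ⇒ R = (0, 3/4)
2. H lies on line RK with RH:HK = 3:4 ⇒ H = (0, 3/7)
3. J is the centroid of triangle KLX ⇒ J = (1/3, 1/3)
4. V lies on line RH with RV:VH = 5:2 ⇒ V = (0, 51/98)
line VJ meets LX at B = (47/43, -4/43)
J = V + t·(B−V) with t = 43/141, so VJ:JB = 43/141:98/141

VJ:JB = 43/98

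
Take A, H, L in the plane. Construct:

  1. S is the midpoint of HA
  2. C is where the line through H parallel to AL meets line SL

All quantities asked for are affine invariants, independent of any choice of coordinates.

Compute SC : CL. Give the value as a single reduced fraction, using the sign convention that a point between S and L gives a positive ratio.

Assign A = (0, 0), H = (1, 0), L = (0, 1) — the answer is frame-independent, so this choice is without loss of generality.
1. S is the midpoint of HA ⇒ S = (1/2, 0)
2. C is where the line through H parallel to AL meets line SL ⇒ C = (1, -1)
C = S + t·(L−S) with t = -1, so SC:CL = t:(1−t) = -1:2

SC:CL = -1/2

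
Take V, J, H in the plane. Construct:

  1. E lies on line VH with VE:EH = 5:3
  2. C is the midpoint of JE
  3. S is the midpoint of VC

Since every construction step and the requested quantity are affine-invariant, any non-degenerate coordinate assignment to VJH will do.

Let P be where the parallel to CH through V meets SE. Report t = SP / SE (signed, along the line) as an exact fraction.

Choose coordinates V = (0, 0), J = (1, 0), H = (0, 1).
1. E lies on line VH with VE:EH = 5:3 ⇒ E = (0, 5/8)
2. C is the midpoint of JE ⇒ C = (1/2, 5/16)
3. S is the midpoint of VC ⇒ S = (1/4, 5/32)
through V parallel to CH: direction (-1/2, 11/16); meets SE at P = (5/4, -55/32)
P = S + t·(E−S) with t = -4

t = -4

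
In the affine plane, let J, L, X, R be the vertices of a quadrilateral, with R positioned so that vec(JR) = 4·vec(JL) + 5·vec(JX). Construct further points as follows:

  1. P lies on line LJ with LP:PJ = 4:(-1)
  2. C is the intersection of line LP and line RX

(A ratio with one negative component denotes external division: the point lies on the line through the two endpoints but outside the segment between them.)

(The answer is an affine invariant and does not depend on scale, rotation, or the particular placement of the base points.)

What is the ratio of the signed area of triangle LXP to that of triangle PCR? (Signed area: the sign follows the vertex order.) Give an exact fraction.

Work in coordinates with J = (0, 0), L = (1, 0), X = (0, 1), R = (4, 5).
1. P lies on line LJ with LP:PJ = 4:(-1) ⇒ P = (-1/3, 0)
2. C is the intersection of line LP and line RX ⇒ C = (-1, 0)
2·[LXP] = 4/3, 2·[PCR] = -10/3
[LXP]:[PCR] = 4/3:-10/3 = -2/5

[LXP]:[PCR] = -2/5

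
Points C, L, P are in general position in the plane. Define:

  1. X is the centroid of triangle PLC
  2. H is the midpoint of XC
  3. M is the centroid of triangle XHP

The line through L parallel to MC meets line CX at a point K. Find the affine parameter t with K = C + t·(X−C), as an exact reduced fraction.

Assign C = (0, 0), L = (1, 0), P = (0, 1) — the answer is frame-independent, so this choice is without loss of generality.
1. X is the centroid of triangle PLC ⇒ X = (1/3, 1/3)
2. H is the midpoint of XC ⇒ H = (1/6, 1/6)
3. M is the centroid of triangle XHP ⇒ M = (1/6, 1/2)
through L parallel to MC: direction (-1/6, -1/2); meets CX at K = (3/2, 3/2)
K = C + t·(X−C) with t = 9/2

t = 9/2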